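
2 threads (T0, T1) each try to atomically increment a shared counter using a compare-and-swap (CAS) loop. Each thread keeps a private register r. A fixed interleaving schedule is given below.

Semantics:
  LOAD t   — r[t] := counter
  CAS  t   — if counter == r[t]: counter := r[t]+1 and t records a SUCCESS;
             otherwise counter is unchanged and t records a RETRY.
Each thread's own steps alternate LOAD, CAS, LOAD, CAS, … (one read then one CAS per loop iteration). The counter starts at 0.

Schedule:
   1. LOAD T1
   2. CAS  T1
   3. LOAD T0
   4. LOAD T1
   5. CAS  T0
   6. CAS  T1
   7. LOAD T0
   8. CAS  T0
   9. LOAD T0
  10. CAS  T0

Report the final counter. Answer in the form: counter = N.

[1] T1.load  rd  (counter 0, T1.r 0)
[2] T1.cas  hit  (counter 1, T1.r 0)
[3] T0.load  rd  (counter 1, T0.r 1)
[4] T1.load  rd  (counter 1, T1.r 1)
[5] T0.cas  hit  (counter 2, T0.r 1)
[6] T1.cas  miss  (counter 2, T1.r 1)
[7] T0.load  rd  (counter 2, T0.r 2)
[8] T0.cas  hit  (counter 3, T0.r 2)
[9] T0.load  rd  (counter 3, T0.r 3)
[10] T0.cas  hit  (counter 4, T0.r 3)

counter = 4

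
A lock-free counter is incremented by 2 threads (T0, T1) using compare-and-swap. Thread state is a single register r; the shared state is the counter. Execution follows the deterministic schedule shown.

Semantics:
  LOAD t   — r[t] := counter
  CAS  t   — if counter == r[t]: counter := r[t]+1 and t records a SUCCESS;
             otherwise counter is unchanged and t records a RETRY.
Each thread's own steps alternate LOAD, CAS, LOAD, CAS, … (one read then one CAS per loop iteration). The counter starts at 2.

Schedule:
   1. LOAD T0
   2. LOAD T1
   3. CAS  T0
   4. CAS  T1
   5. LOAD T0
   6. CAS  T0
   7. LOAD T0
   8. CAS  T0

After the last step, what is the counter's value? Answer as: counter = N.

1. LOAD T0 → mem=2 r[T0]=2 [LOAD]
2. LOAD T1 → mem=2 r[T1]=2 [LOAD]
3. CAS T0 → mem=3 r[T0]=2 [OK]
4. CAS T1 → mem=3 r[T1]=2 [RETRY]
5. LOAD T0 → mem=3 r[T0]=3 [LOAD]
6. CAS T0 → mem=4 r[T0]=3 [OK]
7. LOAD T0 → mem=4 r[T0]=4 [LOAD]
8. CAS T0 → mem=5 r[T0]=4 [OK]

counter = 5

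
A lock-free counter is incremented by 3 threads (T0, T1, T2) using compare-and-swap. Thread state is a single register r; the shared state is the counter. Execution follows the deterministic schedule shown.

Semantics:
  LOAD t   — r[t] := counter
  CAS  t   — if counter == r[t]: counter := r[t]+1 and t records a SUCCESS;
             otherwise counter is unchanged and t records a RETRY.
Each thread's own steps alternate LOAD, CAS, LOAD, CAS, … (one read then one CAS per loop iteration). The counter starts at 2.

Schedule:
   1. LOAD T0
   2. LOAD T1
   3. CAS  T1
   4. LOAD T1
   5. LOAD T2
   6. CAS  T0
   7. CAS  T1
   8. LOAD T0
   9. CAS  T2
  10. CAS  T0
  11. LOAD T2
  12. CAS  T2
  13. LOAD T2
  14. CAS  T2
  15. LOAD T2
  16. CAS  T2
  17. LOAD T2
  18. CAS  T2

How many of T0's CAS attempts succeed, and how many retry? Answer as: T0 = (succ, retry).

#1 T0 reads 2
#2 T1 reads 2
#3 T1 CAS(2→3) writes; counter now 3
#4 T1 reads 3
#5 T2 reads 3
#6 T0 CAS(2→3) fails; counter now 3
#7 T1 CAS(3→4) writes; counter now 4
#8 T0 reads 4
#9 T2 CAS(3→4) fails; counter now 4
#10 T0 CAS(4→5) writes; counter now 5
#11 T2 reads 5
#12 T2 CAS(5→6) writes; counter now 6
#13 T2 reads 6
#14 T2 CAS(6→7) writes; counter now 7
#15 T2 reads 7
#16 T2 CAS(7→8) writes; counter now 8
#17 T2 reads 8
#18 T2 CAS(8→9) writes; counter now 9

T0 = (1, 1)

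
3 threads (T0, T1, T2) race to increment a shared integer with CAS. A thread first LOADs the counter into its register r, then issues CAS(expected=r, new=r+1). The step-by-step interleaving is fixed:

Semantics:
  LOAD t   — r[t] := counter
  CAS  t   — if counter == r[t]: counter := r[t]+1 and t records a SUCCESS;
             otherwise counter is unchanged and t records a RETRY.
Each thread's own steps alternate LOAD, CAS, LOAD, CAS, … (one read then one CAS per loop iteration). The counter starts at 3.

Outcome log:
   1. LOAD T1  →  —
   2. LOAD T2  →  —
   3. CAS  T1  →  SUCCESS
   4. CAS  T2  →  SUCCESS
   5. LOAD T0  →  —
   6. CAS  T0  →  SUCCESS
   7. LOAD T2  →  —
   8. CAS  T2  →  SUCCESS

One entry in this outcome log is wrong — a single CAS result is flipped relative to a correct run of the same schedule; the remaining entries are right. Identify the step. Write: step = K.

Correct run:
[1] T1.load  rd  (counter 3, T1.r 3)
[2] T2.load  rd  (counter 3, T2.r 3)
[3] T1.cas  hit  (counter 4, T1.r 3)
[4] T2.cas  miss  (counter 4, T2.r 3)
[5] T0.load  rd  (counter 4, T0.r 4)
[6] T0.cas  hit  (counter 5, T0.r 4)
[7] T2.load  rd  (counter 5, T2.r 5)
[8] T2.cas  hit  (counter 6, T2.r 5)
Log disagrees first at step 4.

step = 4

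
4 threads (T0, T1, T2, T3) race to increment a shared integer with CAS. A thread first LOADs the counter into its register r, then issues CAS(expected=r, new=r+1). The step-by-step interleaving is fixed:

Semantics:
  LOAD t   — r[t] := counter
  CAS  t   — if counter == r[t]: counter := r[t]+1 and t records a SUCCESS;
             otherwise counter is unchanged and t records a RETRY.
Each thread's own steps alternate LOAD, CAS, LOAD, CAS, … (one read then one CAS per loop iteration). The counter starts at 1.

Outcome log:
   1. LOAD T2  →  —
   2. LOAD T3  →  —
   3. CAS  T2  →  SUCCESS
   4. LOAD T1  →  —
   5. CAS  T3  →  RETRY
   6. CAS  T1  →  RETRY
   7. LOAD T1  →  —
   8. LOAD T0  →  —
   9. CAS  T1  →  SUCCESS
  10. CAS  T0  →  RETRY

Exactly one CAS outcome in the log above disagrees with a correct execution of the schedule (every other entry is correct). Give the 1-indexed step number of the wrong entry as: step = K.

Correct run:
T2 LOAD — after: cnt=1, r=1 — load
T3 LOAD — after: cnt=1, r=1 — load
T2 CAS — after: cnt=2, r=1 — ok
T1 LOAD — after: cnt=2, r=2 — load
T3 CAS — after: cnt=2, r=1 — retry
T1 CAS — after: cnt=3, r=2 — ok
T1 LOAD — after: cnt=3, r=3 — load
T0 LOAD — after: cnt=3, r=3 — load
T1 CAS — after: cnt=4, r=3 — ok
T0 CAS — after: cnt=4, r=3 — retry
Log disagrees first at step 6.

step = 6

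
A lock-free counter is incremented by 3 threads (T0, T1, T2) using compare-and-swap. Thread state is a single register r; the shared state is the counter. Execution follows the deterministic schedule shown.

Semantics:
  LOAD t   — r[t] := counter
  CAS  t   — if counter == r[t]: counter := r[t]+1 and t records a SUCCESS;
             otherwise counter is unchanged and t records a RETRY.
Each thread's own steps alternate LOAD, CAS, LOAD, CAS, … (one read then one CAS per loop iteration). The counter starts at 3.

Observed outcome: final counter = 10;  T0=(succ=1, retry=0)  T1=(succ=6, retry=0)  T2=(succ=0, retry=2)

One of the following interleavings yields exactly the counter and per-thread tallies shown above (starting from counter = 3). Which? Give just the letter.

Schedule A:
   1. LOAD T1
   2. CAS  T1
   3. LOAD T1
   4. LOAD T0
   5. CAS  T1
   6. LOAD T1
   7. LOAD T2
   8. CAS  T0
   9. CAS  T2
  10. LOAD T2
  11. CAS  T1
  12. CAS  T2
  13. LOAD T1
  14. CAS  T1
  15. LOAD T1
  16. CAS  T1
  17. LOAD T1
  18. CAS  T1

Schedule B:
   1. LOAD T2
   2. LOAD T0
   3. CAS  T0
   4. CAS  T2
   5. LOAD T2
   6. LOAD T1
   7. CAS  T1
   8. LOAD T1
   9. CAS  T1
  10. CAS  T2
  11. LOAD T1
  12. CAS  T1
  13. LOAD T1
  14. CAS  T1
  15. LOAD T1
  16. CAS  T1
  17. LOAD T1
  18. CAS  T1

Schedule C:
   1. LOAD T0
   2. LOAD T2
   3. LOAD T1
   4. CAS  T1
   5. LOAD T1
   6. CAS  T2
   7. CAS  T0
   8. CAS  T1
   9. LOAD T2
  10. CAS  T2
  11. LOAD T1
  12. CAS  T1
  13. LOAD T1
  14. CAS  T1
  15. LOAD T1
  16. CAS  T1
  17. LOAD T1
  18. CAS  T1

B

Tracing schedule B:
step 1: T2 LOAD ⇒ load; ctr=3 reg=3
step 2: T0 LOAD ⇒ load; ctr=3 reg=3
step 3: T0 CAS ⇒ ok; ctr=4 reg=3
step 4: T2 CAS ⇒ retry; ctr=4 reg=3
step 5: T2 LOAD ⇒ load; ctr=4 reg=4
step 6: T1 LOAD ⇒ load; ctr=4 reg=4
step 7: T1 CAS ⇒ ok; ctr=5 reg=4
step 8: T1 LOAD ⇒ load; ctr=5 reg=5
step 9: T1 CAS ⇒ ok; ctr=6 reg=5
step 10: T2 CAS ⇒ retry; ctr=6 reg=4
step 11: T1 LOAD ⇒ load; ctr=6 reg=6
step 12: T1 CAS ⇒ ok; ctr=7 reg=6
step 13: T1 LOAD ⇒ load; ctr=7 reg=7
step 14: T1 CAS ⇒ ok; ctr=8 reg=7
step 15: T1 LOAD ⇒ load; ctr=8 reg=8
step 16: T1 CAS ⇒ ok; ctr=9 reg=8
step 17: T1 LOAD ⇒ load; ctr=9 reg=9
step 18: T1 CAS ⇒ ok; ctr=10 reg=9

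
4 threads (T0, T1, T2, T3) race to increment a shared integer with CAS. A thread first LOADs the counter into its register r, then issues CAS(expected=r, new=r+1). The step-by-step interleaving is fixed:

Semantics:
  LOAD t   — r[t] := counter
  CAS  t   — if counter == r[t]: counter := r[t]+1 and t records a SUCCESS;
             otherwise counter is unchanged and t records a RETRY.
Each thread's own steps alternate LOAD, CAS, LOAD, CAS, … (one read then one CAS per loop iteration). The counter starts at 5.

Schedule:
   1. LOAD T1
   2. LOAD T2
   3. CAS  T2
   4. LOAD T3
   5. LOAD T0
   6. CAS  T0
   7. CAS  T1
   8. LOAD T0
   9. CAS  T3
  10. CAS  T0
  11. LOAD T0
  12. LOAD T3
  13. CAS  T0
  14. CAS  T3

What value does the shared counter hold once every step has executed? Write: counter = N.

1. LOAD T1 → mem=5 r[T1]=5 [LOAD]
2. LOAD T2 → mem=5 r[T2]=5 [LOAD]
3. CAS T2 → mem=6 r[T2]=5 [OK]
4. LOAD T3 → mem=6 r[T3]=6 [LOAD]
5. LOAD T0 → mem=6 r[T0]=6 [LOAD]
6. CAS T0 → mem=7 r[T0]=6 [OK]
7. CAS T1 → mem=7 r[T1]=5 [RETRY]
8. LOAD T0 → mem=7 r[T0]=7 [LOAD]
9. CAS T3 → mem=7 r[T3]=6 [RETRY]
10. CAS T0 → mem=8 r[T0]=7 [OK]
11. LOAD T0 → mem=8 r[T0]=8 [LOAD]
12. LOAD T3 → mem=8 r[T3]=8 [LOAD]
13. CAS T0 → mem=9 r[T0]=8 [OK]
14. CAS T3 → mem=9 r[T3]=8 [RETRY]

counter = 9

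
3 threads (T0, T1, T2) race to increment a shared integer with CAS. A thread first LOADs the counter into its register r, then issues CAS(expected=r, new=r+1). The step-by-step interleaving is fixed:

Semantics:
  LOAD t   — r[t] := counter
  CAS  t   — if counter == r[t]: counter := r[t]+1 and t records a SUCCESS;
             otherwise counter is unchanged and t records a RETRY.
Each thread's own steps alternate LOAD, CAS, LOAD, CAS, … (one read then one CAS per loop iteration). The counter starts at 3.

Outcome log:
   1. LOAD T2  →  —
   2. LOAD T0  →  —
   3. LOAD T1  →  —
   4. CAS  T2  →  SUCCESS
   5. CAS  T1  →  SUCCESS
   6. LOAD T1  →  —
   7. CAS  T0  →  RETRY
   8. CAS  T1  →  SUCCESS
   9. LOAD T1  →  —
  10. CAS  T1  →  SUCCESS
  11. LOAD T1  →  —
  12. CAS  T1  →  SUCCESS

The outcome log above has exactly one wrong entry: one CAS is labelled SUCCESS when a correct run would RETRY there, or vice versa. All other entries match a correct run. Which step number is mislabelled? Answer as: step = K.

step = 5

Reference trace:
[1] T2.load  rd  (counter 3, T2.r 3)
[2] T0.load  rd  (counter 3, T0.r 3)
[3] T1.load  rd  (counter 3, T1.r 3)
[4] T2.cas  hit  (counter 4, T2.r 3)
[5] T1.cas  miss  (counter 4, T1.r 3)
[6] T1.load  rd  (counter 4, T1.r 4)
[7] T0.cas  miss  (counter 4, T0.r 3)
[8] T1.cas  hit  (counter 5, T1.r 4)
[9] T1.load  rd  (counter 5, T1.r 5)
[10] T1.cas  hit  (counter 6, T1.r 5)
[11] T1.load  rd  (counter 6, T1.r 6)
[12] T1.cas  hit  (counter 7, T1.r 6)
Flip is step 5.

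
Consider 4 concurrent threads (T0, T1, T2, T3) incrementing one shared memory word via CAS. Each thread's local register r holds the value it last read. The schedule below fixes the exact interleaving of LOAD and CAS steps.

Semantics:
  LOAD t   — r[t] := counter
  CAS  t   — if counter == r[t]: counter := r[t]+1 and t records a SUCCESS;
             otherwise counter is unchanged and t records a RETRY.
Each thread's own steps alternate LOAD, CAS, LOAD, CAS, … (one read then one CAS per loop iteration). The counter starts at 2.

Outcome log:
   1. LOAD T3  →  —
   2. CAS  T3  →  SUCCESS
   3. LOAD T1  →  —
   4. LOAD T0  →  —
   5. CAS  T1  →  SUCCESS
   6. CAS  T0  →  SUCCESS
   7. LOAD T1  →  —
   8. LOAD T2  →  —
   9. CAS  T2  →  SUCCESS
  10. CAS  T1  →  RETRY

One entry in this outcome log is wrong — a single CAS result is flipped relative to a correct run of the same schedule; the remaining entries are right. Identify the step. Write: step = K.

Correct run:
step 1: T3 LOAD ⇒ load; ctr=2 reg=2
step 2: T3 CAS ⇒ ok; ctr=3 reg=2
step 3: T1 LOAD ⇒ load; ctr=3 reg=3
step 4: T0 LOAD ⇒ load; ctr=3 reg=3
step 5: T1 CAS ⇒ ok; ctr=4 reg=3
step 6: T0 CAS ⇒ retry; ctr=4 reg=3
step 7: T1 LOAD ⇒ load; ctr=4 reg=4
step 8: T2 LOAD ⇒ load; ctr=4 reg=4
step 9: T2 CAS ⇒ ok; ctr=5 reg=4
step 10: T1 CAS ⇒ retry; ctr=5 reg=4
Log disagrees first at step 6.

step = 6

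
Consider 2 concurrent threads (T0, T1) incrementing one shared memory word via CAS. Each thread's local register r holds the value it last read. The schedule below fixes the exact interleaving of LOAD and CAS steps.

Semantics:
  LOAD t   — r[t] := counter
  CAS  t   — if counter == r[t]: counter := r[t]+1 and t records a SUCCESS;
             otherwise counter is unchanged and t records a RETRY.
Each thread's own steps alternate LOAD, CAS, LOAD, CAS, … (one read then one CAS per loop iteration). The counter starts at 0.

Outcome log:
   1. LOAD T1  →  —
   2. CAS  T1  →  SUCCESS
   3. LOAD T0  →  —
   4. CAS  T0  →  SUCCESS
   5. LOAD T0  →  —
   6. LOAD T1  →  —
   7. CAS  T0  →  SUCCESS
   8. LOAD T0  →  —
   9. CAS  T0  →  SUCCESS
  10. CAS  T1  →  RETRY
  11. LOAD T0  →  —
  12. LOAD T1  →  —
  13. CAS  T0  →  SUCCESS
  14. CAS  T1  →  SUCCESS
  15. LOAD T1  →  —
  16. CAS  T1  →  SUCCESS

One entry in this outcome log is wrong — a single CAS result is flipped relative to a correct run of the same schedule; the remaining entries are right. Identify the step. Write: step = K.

step = 14

Reference trace:
   1) LOAD T1:  M=0  r_T1=0
   2) CAS  T1:  M=1  r_T1=0 ✓
   3) LOAD T0:  M=1  r_T0=1
   4) CAS  T0:  M=2  r_T0=1 ✓
   5) LOAD T0:  M=2  r_T0=2
   6) LOAD T1:  M=2  r_T1=2
   7) CAS  T0:  M=3  r_T0=2 ✓
   8) LOAD T0:  M=3  r_T0=3
   9) CAS  T0:  M=4  r_T0=3 ✓
  10) CAS  T1:  M=4  r_T1=2 ✗
  11) LOAD T0:  M=4  r_T0=4
  12) LOAD T1:  M=4  r_T1=4
  13) CAS  T0:  M=5  r_T0=4 ✓
  14) CAS  T1:  M=5  r_T1=4 ✗
  15) LOAD T1:  M=5  r_T1=5
  16) CAS  T1:  M=6  r_T1=5 ✓
Flip is step 14.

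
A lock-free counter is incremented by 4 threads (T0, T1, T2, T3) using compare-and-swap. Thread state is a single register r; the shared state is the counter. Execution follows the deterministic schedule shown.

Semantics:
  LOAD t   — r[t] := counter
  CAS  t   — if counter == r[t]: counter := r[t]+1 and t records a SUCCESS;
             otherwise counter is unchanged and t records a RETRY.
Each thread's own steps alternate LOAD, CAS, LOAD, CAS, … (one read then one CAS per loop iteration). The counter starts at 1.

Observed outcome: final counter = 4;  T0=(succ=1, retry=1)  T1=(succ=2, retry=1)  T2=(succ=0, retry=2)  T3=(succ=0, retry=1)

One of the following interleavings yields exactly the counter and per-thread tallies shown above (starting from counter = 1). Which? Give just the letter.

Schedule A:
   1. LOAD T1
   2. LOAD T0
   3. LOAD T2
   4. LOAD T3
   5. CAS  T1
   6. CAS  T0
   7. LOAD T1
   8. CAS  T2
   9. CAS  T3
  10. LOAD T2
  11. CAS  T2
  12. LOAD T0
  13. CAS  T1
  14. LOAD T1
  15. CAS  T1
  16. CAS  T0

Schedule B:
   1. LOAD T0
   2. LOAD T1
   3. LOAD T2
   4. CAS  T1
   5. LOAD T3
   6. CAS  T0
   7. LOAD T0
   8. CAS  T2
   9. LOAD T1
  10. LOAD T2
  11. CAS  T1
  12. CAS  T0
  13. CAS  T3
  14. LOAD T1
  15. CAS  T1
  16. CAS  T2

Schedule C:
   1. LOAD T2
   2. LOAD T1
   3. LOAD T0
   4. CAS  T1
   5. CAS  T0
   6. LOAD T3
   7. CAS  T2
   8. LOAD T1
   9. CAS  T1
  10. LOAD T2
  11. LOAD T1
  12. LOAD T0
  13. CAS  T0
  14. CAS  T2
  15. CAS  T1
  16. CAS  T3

C

Tracing schedule C:
#1 T2 reads 1
#2 T1 reads 1
#3 T0 reads 1
#4 T1 CAS(1→2) writes; counter now 2
#5 T0 CAS(1→2) fails; counter now 2
#6 T3 reads 2
#7 T2 CAS(1→2) fails; counter now 2
#8 T1 reads 2
#9 T1 CAS(2→3) writes; counter now 3
#10 T2 reads 3
#11 T1 reads 3
#12 T0 reads 3
#13 T0 CAS(3→4) writes; counter now 4
#14 T2 CAS(3→4) fails; counter now 4
#15 T1 CAS(3→4) fails; counter now 4
#16 T3 CAS(2→3) fails; counter now 4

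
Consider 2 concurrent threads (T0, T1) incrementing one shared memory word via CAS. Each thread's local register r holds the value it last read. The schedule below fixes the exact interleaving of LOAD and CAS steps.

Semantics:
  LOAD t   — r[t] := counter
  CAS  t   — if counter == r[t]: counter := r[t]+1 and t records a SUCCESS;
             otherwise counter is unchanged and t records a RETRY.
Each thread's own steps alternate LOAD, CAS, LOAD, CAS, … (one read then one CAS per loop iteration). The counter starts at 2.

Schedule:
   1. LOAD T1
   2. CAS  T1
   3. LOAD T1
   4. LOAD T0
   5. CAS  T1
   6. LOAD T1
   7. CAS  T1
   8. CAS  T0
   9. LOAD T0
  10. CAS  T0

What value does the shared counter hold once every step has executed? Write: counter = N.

counter = 6

   1) LOAD T1:  M=2  r_T1=2
   2) CAS  T1:  M=3  r_T1=2 ✓
   3) LOAD T1:  M=3  r_T1=3
   4) LOAD T0:  M=3  r_T0=3
   5) CAS  T1:  M=4  r_T1=3 ✓
   6) LOAD T1:  M=4  r_T1=4
   7) CAS  T1:  M=5  r_T1=4 ✓
   8) CAS  T0:  M=5  r_T0=3 ✗
   9) LOAD T0:  M=5  r_T0=5
  10) CAS  T0:  M=6  r_T0=5 ✓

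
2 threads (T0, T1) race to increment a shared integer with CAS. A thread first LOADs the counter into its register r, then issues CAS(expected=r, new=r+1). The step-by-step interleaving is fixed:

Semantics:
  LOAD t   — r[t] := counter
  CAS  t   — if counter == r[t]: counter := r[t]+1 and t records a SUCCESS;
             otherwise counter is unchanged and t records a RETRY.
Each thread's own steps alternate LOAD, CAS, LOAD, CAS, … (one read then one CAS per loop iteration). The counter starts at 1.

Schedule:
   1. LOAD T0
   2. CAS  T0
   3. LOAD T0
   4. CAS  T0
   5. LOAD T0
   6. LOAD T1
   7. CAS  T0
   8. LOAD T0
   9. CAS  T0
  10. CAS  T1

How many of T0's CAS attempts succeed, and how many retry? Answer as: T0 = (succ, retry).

T0 = (4, 0)

   1) LOAD T0:  M=1  r_T0=1
   2) CAS  T0:  M=2  r_T0=1 ✓
   3) LOAD T0:  M=2  r_T0=2
   4) CAS  T0:  M=3  r_T0=2 ✓
   5) LOAD T0:  M=3  r_T0=3
   6) LOAD T1:  M=3  r_T1=3
   7) CAS  T0:  M=4  r_T0=3 ✓
   8) LOAD T0:  M=4  r_T0=4
   9) CAS  T0:  M=5  r_T0=4 ✓
  10) CAS  T1:  M=5  r_T1=3 ✗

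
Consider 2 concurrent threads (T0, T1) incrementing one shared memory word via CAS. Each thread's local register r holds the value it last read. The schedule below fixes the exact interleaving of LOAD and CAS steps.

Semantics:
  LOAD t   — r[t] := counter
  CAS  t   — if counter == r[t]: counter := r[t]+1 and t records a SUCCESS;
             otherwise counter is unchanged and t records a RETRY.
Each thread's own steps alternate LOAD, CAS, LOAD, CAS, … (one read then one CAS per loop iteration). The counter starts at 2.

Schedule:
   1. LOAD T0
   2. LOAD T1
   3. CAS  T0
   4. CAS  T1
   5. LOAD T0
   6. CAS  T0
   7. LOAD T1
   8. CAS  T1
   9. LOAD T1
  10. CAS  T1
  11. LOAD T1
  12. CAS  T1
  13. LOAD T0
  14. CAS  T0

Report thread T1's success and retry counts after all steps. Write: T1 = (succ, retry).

T1 = (3, 1)

[1] T0.load  rd  (counter 2, T0.r 2)
[2] T1.load  rd  (counter 2, T1.r 2)
[3] T0.cas  hit  (counter 3, T0.r 2)
[4] T1.cas  miss  (counter 3, T1.r 2)
[5] T0.load  rd  (counter 3, T0.r 3)
[6] T0.cas  hit  (counter 4, T0.r 3)
[7] T1.load  rd  (counter 4, T1.r 4)
[8] T1.cas  hit  (counter 5, T1.r 4)
[9] T1.load  rd  (counter 5, T1.r 5)
[10] T1.cas  hit  (counter 6, T1.r 5)
[11] T1.load  rd  (counter 6, T1.r 6)
[12] T1.cas  hit  (counter 7, T1.r 6)
[13] T0.load  rd  (counter 7, T0.r 7)
[14] T0.cas  hit  (counter 8, T0.r 7)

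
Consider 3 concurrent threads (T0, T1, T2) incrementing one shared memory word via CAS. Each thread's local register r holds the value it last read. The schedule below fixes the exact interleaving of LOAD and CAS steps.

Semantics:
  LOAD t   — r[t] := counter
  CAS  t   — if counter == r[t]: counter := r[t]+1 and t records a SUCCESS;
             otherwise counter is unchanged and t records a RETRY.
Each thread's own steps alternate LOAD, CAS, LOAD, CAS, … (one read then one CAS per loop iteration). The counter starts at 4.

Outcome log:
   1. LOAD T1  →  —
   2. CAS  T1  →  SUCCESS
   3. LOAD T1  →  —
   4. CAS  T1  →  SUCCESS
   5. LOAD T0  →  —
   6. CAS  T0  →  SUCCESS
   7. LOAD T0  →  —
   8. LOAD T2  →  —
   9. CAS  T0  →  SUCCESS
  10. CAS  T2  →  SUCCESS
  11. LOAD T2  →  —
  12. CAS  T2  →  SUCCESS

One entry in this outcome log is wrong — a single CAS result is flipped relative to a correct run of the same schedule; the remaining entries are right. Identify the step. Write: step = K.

step = 10

Re-executing:
   1) LOAD T1:  M=4  r_T1=4
   2) CAS  T1:  M=5  r_T1=4 ✓
   3) LOAD T1:  M=5  r_T1=5
   4) CAS  T1:  M=6  r_T1=5 ✓
   5) LOAD T0:  M=6  r_T0=6
   6) CAS  T0:  M=7  r_T0=6 ✓
   7) LOAD T0:  M=7  r_T0=7
   8) LOAD T2:  M=7  r_T2=7
   9) CAS  T0:  M=8  r_T0=7 ✓
  10) CAS  T2:  M=8  r_T2=7 ✗
  11) LOAD T2:  M=8  r_T2=8
  12) CAS  T2:  M=9  r_T2=8 ✓
Mismatch at 10.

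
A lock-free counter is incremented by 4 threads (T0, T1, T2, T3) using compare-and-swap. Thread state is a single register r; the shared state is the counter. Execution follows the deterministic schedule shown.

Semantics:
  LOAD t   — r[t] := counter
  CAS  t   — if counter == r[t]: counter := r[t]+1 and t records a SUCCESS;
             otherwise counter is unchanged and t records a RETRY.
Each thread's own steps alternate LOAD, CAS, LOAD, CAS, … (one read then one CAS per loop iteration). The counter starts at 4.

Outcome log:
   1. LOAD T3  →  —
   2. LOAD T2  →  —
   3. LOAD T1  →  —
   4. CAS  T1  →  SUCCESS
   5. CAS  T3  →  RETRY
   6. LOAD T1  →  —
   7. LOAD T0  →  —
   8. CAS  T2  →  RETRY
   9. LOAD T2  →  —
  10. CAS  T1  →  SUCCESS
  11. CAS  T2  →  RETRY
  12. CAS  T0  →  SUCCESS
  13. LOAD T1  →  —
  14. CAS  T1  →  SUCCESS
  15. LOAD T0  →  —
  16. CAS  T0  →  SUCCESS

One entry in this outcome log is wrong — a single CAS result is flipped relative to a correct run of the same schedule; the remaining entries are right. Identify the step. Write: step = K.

Correct run:
step 1: T3 LOAD ⇒ load; ctr=4 reg=4
step 2: T2 LOAD ⇒ load; ctr=4 reg=4
step 3: T1 LOAD ⇒ load; ctr=4 reg=4
step 4: T1 CAS ⇒ ok; ctr=5 reg=4
step 5: T3 CAS ⇒ retry; ctr=5 reg=4
step 6: T1 LOAD ⇒ load; ctr=5 reg=5
step 7: T0 LOAD ⇒ load; ctr=5 reg=5
step 8: T2 CAS ⇒ retry; ctr=5 reg=4
step 9: T2 LOAD ⇒ load; ctr=5 reg=5
step 10: T1 CAS ⇒ ok; ctr=6 reg=5
step 11: T2 CAS ⇒ retry; ctr=6 reg=5
step 12: T0 CAS ⇒ retry; ctr=6 reg=5
step 13: T1 LOAD ⇒ load; ctr=6 reg=6
step 14: T1 CAS ⇒ ok; ctr=7 reg=6
step 15: T0 LOAD ⇒ load; ctr=7 reg=7
step 16: T0 CAS ⇒ ok; ctr=8 reg=7
Flip is step 12.

step = 12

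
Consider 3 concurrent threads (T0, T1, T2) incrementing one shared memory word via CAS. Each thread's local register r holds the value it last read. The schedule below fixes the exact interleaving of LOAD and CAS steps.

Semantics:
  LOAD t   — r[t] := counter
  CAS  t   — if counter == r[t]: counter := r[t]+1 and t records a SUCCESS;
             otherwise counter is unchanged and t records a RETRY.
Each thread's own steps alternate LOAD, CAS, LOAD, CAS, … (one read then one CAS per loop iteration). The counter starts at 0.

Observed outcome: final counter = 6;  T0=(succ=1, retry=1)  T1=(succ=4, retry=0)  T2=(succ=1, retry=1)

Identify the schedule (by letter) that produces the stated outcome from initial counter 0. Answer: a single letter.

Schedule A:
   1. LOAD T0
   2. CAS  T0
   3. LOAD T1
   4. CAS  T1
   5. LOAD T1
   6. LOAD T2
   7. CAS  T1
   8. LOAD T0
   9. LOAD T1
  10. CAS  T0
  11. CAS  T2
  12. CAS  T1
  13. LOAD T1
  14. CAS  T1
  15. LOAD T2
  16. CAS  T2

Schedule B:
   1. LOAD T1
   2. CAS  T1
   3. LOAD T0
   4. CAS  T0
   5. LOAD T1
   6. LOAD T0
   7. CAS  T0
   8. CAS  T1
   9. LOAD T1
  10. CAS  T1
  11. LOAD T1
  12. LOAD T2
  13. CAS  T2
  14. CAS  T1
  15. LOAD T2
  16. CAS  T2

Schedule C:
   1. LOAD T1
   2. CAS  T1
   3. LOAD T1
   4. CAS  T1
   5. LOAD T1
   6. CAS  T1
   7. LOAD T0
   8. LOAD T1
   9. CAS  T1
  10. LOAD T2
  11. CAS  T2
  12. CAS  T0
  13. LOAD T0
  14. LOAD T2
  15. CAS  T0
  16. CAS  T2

C

Tracing schedule C:
   1) LOAD T1:  M=0  r_T1=0
   2) CAS  T1:  M=1  r_T1=0 ✓
   3) LOAD T1:  M=1  r_T1=1
   4) CAS  T1:  M=2  r_T1=1 ✓
   5) LOAD T1:  M=2  r_T1=2
   6) CAS  T1:  M=3  r_T1=2 ✓
   7) LOAD T0:  M=3  r_T0=3
   8) LOAD T1:  M=3  r_T1=3
   9) CAS  T1:  M=4  r_T1=3 ✓
  10) LOAD T2:  M=4  r_T2=4
  11) CAS  T2:  M=5  r_T2=4 ✓
  12) CAS  T0:  M=5  r_T0=3 ✗
  13) LOAD T0:  M=5  r_T0=5
  14) LOAD T2:  M=5  r_T2=5
  15) CAS  T0:  M=6  r_T0=5 ✓
  16) CAS  T2:  M=6  r_T2=5 ✗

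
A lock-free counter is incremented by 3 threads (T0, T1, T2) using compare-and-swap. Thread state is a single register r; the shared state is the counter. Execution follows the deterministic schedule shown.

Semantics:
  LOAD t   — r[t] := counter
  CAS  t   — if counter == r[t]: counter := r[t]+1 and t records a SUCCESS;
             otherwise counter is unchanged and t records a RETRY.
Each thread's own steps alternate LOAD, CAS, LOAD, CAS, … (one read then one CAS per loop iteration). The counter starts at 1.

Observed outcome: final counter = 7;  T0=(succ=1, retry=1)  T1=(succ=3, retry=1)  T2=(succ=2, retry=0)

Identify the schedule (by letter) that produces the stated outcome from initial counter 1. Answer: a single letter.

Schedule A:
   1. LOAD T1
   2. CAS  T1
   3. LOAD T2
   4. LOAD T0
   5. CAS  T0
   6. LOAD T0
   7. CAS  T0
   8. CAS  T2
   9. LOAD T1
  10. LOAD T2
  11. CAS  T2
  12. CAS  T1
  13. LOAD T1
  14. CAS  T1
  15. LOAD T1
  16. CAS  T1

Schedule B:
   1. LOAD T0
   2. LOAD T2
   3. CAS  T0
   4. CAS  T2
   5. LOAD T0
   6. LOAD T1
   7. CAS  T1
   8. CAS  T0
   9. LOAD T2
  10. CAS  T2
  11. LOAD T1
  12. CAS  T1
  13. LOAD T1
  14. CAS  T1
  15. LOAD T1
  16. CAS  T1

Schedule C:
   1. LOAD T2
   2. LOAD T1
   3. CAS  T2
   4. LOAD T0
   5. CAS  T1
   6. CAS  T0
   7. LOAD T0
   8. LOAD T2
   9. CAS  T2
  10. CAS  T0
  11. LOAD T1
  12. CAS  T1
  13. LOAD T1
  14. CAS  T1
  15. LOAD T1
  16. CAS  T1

Run C:
   1) LOAD T2:  M=1  r_T2=1
   2) LOAD T1:  M=1  r_T1=1
   3) CAS  T2:  M=2  r_T2=1 ✓
   4) LOAD T0:  M=2  r_T0=2
   5) CAS  T1:  M=2  r_T1=1 ✗
   6) CAS  T0:  M=3  r_T0=2 ✓
   7) LOAD T0:  M=3  r_T0=3
   8) LOAD T2:  M=3  r_T2=3
   9) CAS  T2:  M=4  r_T2=3 ✓
  10) CAS  T0:  M=4  r_T0=3 ✗
  11) LOAD T1:  M=4  r_T1=4
  12) CAS  T1:  M=5  r_T1=4 ✓
  13) LOAD T1:  M=5  r_T1=5
  14) CAS  T1:  M=6  r_T1=5 ✓
  15) LOAD T1:  M=6  r_T1=6
  16) CAS  T1:  M=7  r_T1=6 ✓

C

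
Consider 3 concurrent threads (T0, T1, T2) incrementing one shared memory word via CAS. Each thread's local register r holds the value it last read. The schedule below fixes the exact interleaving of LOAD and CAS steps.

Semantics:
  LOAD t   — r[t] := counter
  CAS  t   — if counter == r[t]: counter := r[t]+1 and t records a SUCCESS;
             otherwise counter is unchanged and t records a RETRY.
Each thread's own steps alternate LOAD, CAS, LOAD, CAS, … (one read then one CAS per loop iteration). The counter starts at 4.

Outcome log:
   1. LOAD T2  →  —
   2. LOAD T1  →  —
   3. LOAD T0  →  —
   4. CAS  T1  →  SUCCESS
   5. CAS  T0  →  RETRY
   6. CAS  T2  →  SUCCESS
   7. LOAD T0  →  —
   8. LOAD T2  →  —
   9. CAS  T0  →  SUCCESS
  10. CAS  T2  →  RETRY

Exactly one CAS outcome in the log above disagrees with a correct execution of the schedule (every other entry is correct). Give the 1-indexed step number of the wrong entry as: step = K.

Reference trace:
T2 LOAD — after: cnt=4, r=4 — load
T1 LOAD — after: cnt=4, r=4 — load
T0 LOAD — after: cnt=4, r=4 — load
T1 CAS — after: cnt=5, r=4 — ok
T0 CAS — after: cnt=5, r=4 — retry
T2 CAS — after: cnt=5, r=4 — retry
T0 LOAD — after: cnt=5, r=5 — load
T2 LOAD — after: cnt=5, r=5 — load
T0 CAS — after: cnt=6, r=5 — ok
T2 CAS — after: cnt=6, r=5 — retry
Flip is step 6.

step = 6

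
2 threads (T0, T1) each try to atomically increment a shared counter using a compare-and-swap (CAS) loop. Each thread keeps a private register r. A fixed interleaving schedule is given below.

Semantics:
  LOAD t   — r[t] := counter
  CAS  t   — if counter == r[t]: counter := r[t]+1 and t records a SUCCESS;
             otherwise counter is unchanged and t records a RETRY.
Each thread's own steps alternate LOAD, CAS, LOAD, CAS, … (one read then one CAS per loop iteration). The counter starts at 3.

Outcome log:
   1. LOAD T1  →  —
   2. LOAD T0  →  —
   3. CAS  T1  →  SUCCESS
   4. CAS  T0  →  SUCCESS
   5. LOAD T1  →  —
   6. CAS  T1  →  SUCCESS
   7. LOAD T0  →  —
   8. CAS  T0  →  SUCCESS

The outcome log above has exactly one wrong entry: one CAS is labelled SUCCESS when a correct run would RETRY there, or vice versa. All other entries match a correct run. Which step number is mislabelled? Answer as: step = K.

step = 4

Reference trace:
step 1: T1 LOAD ⇒ load; ctr=3 reg=3
step 2: T0 LOAD ⇒ load; ctr=3 reg=3
step 3: T1 CAS ⇒ ok; ctr=4 reg=3
step 4: T0 CAS ⇒ retry; ctr=4 reg=3
step 5: T1 LOAD ⇒ load; ctr=4 reg=4
step 6: T1 CAS ⇒ ok; ctr=5 reg=4
step 7: T0 LOAD ⇒ load; ctr=5 reg=5
step 8: T0 CAS ⇒ ok; ctr=6 reg=5
Log disagrees first at step 4.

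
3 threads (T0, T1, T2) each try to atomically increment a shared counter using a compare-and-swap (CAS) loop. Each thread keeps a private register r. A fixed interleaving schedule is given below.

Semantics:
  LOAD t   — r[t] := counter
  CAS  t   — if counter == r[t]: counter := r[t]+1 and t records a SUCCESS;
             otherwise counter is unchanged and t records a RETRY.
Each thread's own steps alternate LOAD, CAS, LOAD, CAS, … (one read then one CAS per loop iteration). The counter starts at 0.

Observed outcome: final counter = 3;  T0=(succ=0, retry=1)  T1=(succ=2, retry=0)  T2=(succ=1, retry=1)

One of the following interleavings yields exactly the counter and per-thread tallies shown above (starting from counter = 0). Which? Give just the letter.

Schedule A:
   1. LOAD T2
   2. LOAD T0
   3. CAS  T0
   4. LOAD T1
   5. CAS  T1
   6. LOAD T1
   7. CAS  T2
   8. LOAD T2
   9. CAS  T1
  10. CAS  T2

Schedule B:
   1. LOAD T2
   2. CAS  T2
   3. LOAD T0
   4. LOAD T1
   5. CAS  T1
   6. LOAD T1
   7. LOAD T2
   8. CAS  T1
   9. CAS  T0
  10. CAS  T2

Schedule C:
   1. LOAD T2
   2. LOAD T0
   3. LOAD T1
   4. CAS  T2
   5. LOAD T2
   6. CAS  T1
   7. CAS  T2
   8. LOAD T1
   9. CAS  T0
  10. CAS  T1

B

Simulating candidate B:
T2 LOAD — after: cnt=0, r=0 — load
T2 CAS — after: cnt=1, r=0 — ok
T0 LOAD — after: cnt=1, r=1 — load
T1 LOAD — after: cnt=1, r=1 — load
T1 CAS — after: cnt=2, r=1 — ok
T1 LOAD — after: cnt=2, r=2 — load
T2 LOAD — after: cnt=2, r=2 — load
T1 CAS — after: cnt=3, r=2 — ok
T0 CAS — after: cnt=3, r=1 — retry
T2 CAS — after: cnt=3, r=2 — retry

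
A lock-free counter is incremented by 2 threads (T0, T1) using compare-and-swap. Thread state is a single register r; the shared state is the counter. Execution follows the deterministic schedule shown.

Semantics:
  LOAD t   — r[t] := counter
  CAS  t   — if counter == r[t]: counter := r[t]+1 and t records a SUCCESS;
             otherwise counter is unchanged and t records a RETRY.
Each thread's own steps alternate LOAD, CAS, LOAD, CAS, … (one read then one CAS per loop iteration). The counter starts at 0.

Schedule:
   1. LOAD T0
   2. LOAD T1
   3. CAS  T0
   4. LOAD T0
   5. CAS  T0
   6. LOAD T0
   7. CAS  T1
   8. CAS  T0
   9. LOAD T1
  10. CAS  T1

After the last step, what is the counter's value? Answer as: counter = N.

   1) LOAD T0:  M=0  r_T0=0
   2) LOAD T1:  M=0  r_T1=0
   3) CAS  T0:  M=1  r_T0=0 ✓
   4) LOAD T0:  M=1  r_T0=1
   5) CAS  T0:  M=2  r_T0=1 ✓
   6) LOAD T0:  M=2  r_T0=2
   7) CAS  T1:  M=2  r_T1=0 ✗
   8) CAS  T0:  M=3  r_T0=2 ✓
   9) LOAD T1:  M=3  r_T1=3
  10) CAS  T1:  M=4  r_T1=3 ✓

counter = 4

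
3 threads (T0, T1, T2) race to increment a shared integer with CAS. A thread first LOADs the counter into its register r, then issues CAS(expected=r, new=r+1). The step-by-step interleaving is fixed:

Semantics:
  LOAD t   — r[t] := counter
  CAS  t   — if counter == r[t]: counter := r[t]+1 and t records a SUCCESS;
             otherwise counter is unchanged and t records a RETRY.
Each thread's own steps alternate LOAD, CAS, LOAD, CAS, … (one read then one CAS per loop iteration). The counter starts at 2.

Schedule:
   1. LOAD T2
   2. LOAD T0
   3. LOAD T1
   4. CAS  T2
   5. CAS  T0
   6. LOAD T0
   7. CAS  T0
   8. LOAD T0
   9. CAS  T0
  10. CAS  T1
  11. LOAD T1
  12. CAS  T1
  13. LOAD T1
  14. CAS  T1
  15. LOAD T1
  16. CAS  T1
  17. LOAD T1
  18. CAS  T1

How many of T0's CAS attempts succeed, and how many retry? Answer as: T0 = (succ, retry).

   1) LOAD T2:  M=2  r_T2=2
   2) LOAD T0:  M=2  r_T0=2
   3) LOAD T1:  M=2  r_T1=2
   4) CAS  T2:  M=3  r_T2=2 ✓
   5) CAS  T0:  M=3  r_T0=2 ✗
   6) LOAD T0:  M=3  r_T0=3
   7) CAS  T0:  M=4  r_T0=3 ✓
   8) LOAD T0:  M=4  r_T0=4
   9) CAS  T0:  M=5  r_T0=4 ✓
  10) CAS  T1:  M=5  r_T1=2 ✗
  11) LOAD T1:  M=5  r_T1=5
  12) CAS  T1:  M=6  r_T1=5 ✓
  13) LOAD T1:  M=6  r_T1=6
  14) CAS  T1:  M=7  r_T1=6 ✓
  15) LOAD T1:  M=7  r_T1=7
  16) CAS  T1:  M=8  r_T1=7 ✓
  17) LOAD T1:  M=8  r_T1=8
  18) CAS  T1:  M=9  r_T1=8 ✓

T0 = (2, 1)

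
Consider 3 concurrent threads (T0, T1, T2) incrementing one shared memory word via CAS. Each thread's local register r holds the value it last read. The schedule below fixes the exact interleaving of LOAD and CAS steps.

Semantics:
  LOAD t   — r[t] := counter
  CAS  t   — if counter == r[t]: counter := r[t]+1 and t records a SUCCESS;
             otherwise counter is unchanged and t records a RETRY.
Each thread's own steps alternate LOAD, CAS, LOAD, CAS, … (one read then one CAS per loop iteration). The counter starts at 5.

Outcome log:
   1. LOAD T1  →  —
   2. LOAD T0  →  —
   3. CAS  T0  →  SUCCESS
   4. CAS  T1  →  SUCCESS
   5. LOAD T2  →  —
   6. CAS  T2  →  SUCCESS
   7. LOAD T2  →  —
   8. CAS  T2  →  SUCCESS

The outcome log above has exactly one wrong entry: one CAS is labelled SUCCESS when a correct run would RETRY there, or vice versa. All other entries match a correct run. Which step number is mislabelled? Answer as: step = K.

Re-executing:
   1) LOAD T1:  M=5  r_T1=5
   2) LOAD T0:  M=5  r_T0=5
   3) CAS  T0:  M=6  r_T0=5 ✓
   4) CAS  T1:  M=6  r_T1=5 ✗
   5) LOAD T2:  M=6  r_T2=6
   6) CAS  T2:  M=7  r_T2=6 ✓
   7) LOAD T2:  M=7  r_T2=7
   8) CAS  T2:  M=8  r_T2=7 ✓
Mismatch at 4.

step = 4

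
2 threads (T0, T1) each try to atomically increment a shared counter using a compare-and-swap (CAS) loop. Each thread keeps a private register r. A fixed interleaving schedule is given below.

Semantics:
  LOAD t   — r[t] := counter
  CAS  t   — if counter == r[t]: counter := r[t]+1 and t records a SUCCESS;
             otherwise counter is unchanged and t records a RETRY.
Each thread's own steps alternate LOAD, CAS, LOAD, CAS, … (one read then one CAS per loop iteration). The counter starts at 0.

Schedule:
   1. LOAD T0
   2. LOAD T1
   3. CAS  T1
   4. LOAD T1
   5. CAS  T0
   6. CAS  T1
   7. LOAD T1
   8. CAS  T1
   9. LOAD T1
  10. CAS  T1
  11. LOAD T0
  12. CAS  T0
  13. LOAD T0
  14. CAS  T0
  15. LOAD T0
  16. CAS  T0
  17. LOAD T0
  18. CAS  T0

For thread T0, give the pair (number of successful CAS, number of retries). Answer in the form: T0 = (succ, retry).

T0 LOAD — after: cnt=0, r=0 — load
T1 LOAD — after: cnt=0, r=0 — load
T1 CAS — after: cnt=1, r=0 — ok
T1 LOAD — after: cnt=1, r=1 — load
T0 CAS — after: cnt=1, r=0 — retry
T1 CAS — after: cnt=2, r=1 — ok
T1 LOAD — after: cnt=2, r=2 — load
T1 CAS — after: cnt=3, r=2 — ok
T1 LOAD — after: cnt=3, r=3 — load
T1 CAS — after: cnt=4, r=3 — ok
T0 LOAD — after: cnt=4, r=4 — load
T0 CAS — after: cnt=5, r=4 — ok
T0 LOAD — after: cnt=5, r=5 — load
T0 CAS — after: cnt=6, r=5 — ok
T0 LOAD — after: cnt=6, r=6 — load
T0 CAS — after: cnt=7, r=6 — ok
T0 LOAD — after: cnt=7, r=7 — load
T0 CAS — after: cnt=8, r=7 — ok

T0 = (4, 1)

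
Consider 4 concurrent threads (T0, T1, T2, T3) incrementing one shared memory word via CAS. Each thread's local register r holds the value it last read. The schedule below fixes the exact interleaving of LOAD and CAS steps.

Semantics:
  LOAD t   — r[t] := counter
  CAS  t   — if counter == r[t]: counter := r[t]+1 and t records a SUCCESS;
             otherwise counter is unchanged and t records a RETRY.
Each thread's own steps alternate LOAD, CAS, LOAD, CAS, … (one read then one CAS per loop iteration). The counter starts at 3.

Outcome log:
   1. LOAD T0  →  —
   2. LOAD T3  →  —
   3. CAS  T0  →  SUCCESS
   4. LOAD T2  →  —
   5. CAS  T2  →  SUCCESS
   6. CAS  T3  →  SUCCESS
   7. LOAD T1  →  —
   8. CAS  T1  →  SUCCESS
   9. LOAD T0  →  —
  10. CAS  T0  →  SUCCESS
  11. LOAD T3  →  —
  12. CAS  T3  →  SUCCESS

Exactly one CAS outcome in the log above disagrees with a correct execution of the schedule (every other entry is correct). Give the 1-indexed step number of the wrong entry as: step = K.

step = 6

Reference trace:
1. LOAD T0 → mem=3 r[T0]=3 [LOAD]
2. LOAD T3 → mem=3 r[T3]=3 [LOAD]
3. CAS T0 → mem=4 r[T0]=3 [OK]
4. LOAD T2 → mem=4 r[T2]=4 [LOAD]
5. CAS T2 → mem=5 r[T2]=4 [OK]
6. CAS T3 → mem=5 r[T3]=3 [RETRY]
7. LOAD T1 → mem=5 r[T1]=5 [LOAD]
8. CAS T1 → mem=6 r[T1]=5 [OK]
9. LOAD T0 → mem=6 r[T0]=6 [LOAD]
10. CAS T0 → mem=7 r[T0]=6 [OK]
11. LOAD T3 → mem=7 r[T3]=7 [LOAD]
12. CAS T3 → mem=8 r[T3]=7 [OK]
Mismatch at 6.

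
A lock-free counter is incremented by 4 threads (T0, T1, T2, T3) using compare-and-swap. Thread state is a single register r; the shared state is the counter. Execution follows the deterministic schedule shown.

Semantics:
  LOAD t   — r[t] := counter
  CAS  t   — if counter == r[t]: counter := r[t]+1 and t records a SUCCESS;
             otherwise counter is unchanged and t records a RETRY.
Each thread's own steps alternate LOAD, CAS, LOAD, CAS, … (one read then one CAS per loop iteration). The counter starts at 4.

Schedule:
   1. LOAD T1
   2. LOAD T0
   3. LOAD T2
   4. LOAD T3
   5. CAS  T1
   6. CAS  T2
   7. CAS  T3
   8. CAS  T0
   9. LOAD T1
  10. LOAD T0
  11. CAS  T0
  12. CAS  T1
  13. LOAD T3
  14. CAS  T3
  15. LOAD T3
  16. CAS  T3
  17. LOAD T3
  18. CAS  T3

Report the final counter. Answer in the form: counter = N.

counter = 9

1. LOAD T1 → mem=4 r[T1]=4 [LOAD]
2. LOAD T0 → mem=4 r[T0]=4 [LOAD]
3. LOAD T2 → mem=4 r[T2]=4 [LOAD]
4. LOAD T3 → mem=4 r[T3]=4 [LOAD]
5. CAS T1 → mem=5 r[T1]=4 [OK]
6. CAS T2 → mem=5 r[T2]=4 [RETRY]
7. CAS T3 → mem=5 r[T3]=4 [RETRY]
8. CAS T0 → mem=5 r[T0]=4 [RETRY]
9. LOAD T1 → mem=5 r[T1]=5 [LOAD]
10. LOAD T0 → mem=5 r[T0]=5 [LOAD]
11. CAS T0 → mem=6 r[T0]=5 [OK]
12. CAS T1 → mem=6 r[T1]=5 [RETRY]
13. LOAD T3 → mem=6 r[T3]=6 [LOAD]
14. CAS T3 → mem=7 r[T3]=6 [OK]
15. LOAD T3 → mem=7 r[T3]=7 [LOAD]
16. CAS T3 → mem=8 r[T3]=7 [OK]
17. LOAD T3 → mem=8 r[T3]=8 [LOAD]
18. CAS T3 → mem=9 r[T3]=8 [OK]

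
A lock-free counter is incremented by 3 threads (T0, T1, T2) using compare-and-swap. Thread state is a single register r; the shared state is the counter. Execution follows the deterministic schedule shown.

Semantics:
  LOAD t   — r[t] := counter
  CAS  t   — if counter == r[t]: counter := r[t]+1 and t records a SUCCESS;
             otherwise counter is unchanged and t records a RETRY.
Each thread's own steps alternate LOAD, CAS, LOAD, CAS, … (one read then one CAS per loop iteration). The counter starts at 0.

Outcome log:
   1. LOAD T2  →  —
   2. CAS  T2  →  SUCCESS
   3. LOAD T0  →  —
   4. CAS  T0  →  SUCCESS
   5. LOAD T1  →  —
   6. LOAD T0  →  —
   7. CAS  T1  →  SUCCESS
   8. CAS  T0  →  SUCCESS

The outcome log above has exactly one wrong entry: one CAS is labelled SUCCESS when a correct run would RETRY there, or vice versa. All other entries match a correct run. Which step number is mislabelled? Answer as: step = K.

step = 8

Reference trace:
[1] T2.load  rd  (counter 0, T2.r 0)
[2] T2.cas  hit  (counter 1, T2.r 0)
[3] T0.load  rd  (counter 1, T0.r 1)
[4] T0.cas  hit  (counter 2, T0.r 1)
[5] T1.load  rd  (counter 2, T1.r 2)
[6] T0.load  rd  (counter 2, T0.r 2)
[7] T1.cas  hit  (counter 3, T1.r 2)
[8] T0.cas  miss  (counter 3, T0.r 2)
Flip is step 8.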